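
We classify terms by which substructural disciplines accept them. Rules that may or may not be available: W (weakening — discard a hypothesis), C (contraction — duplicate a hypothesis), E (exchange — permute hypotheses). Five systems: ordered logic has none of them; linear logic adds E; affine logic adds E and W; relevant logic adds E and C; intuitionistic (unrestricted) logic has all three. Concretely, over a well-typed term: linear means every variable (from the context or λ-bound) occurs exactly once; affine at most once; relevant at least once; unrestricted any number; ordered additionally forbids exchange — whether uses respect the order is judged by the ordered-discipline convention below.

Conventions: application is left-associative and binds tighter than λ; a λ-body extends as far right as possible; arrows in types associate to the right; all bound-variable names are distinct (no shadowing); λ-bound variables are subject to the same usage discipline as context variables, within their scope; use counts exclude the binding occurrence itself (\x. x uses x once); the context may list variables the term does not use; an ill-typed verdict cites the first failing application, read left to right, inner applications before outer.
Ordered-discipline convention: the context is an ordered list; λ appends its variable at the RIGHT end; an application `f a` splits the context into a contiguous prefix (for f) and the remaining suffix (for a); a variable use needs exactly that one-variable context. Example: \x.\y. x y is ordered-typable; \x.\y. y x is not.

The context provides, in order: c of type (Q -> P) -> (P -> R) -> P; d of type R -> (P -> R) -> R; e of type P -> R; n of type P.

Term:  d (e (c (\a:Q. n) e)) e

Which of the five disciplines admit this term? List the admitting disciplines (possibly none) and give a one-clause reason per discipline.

accepted by: unrestricted
use counts: c: 1; d: 1; e: 3; n: 1; a (λ-bound): 0
order of uses: d, e, c, n, e, e
typing: the term checks, with type R
ordered: ✗, uses contraction: e ×3; needs weakening: a unused
linear: ✗, uses contraction: e ×3; needs weakening: a unused
affine: ✗, uses contraction: e ×3
relevant: ✗, needs weakening: a unused
unrestricted: ✓, typability at R is all that's needed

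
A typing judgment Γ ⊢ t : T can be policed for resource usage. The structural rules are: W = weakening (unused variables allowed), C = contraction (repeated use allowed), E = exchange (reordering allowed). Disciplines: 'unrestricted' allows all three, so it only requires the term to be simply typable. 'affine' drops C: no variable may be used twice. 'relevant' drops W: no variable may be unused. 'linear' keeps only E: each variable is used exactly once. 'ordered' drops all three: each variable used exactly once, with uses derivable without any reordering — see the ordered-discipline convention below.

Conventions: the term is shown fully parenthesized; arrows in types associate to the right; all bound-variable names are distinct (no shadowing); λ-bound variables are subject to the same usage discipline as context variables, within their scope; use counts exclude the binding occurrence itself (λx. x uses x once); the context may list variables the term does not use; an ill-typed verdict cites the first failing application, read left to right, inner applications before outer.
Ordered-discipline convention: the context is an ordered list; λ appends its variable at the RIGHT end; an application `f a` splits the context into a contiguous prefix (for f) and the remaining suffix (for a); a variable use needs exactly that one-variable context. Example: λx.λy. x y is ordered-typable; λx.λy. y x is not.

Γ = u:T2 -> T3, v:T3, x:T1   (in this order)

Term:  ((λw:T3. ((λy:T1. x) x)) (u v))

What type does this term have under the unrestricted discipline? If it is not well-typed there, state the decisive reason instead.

not well-typed under unrestricted — fails simple typing
variable uses: u ×1, v ×1, x ×2, w [bound] ×0, y [bound] ×0
order of uses: x, x, u, v
typing: ill-typed: an application expects T2 but receives T3
summary: ordered ✗, linear ✗, affine ✗, relevant ✗, unrestricted ✗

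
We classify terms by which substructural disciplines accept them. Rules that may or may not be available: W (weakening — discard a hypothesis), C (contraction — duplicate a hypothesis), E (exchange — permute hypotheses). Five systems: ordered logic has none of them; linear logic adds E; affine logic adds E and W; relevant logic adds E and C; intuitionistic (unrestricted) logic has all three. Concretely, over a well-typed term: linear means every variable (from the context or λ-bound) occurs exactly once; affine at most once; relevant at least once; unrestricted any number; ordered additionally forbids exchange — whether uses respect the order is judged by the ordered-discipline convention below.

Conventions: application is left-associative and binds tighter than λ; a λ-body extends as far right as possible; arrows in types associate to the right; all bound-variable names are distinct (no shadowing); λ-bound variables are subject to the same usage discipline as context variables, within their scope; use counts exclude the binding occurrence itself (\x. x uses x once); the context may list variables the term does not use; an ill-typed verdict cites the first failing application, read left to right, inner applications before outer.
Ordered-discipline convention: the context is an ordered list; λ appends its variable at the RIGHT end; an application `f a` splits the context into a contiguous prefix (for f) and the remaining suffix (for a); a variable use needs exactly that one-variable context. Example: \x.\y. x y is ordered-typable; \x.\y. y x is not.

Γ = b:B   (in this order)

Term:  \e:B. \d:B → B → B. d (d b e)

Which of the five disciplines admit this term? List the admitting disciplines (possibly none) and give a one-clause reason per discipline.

accepted by: relevant, unrestricted
variable uses: b=1; e (λ-bound)=1; d (λ-bound)=2
left-to-right use order: d, d, b, e
typing: well-typed at B → (B → B → B) → B → B
ordered: ✗, uses contraction: d ×2
linear: ✗, uses contraction: d ×2
affine: ✗, uses contraction: d ×2
relevant: ✓, none of b, e, d goes unused
unrestricted: ✓, simply typable at B → (B → B → B) → B → B; W, C, E all held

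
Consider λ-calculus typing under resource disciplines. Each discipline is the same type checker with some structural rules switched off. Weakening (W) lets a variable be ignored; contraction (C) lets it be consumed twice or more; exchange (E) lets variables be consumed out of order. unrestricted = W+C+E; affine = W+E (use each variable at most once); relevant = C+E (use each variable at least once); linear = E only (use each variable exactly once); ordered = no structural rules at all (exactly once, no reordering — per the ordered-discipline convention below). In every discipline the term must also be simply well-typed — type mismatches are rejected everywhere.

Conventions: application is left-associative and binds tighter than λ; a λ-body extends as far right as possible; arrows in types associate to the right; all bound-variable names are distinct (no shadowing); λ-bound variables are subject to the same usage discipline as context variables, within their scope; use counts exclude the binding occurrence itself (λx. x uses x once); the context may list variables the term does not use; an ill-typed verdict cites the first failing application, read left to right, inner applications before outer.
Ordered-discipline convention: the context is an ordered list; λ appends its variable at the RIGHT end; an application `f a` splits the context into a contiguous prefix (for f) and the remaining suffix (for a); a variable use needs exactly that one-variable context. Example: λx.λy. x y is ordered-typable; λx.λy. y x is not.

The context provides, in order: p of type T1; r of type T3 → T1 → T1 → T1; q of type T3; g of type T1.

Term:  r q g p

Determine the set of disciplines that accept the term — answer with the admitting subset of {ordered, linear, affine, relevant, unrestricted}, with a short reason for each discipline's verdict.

admitting disciplines: linear, affine, relevant, unrestricted
use counts: p: 1, r: 1, q: 1, g: 1
order of uses: r, q, g, p
typing: well-typed at T1
ordered: ✗ — use order r, q, g, p needs exchange
linear: ✓ — each of p, r, q, g used exactly once
affine: ✓ — p, r, q, g: no repeats, contraction unneeded
relevant: ✓ — none of p, r, q, g goes unused
unrestricted: ✓ — well-typed at T1; no restrictions here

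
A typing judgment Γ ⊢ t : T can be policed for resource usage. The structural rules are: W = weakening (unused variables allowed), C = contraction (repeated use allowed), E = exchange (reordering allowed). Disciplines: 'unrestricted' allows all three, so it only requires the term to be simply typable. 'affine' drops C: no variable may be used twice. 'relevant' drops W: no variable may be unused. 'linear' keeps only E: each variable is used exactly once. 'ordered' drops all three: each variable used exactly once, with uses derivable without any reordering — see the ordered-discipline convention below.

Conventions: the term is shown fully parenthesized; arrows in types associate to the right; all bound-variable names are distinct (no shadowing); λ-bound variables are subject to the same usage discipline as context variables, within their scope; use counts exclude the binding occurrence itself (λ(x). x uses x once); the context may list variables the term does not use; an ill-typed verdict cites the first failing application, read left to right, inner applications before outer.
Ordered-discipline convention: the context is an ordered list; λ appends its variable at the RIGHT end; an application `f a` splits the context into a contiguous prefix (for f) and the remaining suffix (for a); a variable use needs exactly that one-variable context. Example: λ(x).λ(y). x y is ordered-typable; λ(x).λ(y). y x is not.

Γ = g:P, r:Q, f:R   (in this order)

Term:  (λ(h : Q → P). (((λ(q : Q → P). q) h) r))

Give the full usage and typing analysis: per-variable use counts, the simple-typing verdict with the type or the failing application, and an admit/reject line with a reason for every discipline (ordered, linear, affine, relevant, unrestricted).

counts: g ×0; r ×1; f ×0; h [bound] ×1; q [bound] ×1
use order (left to right): q, h, r
typing: well-typed at (Q → P) → P
ordered: ✗ — unused: g, f — weakening required
linear: ✗ — unused: g, f — weakening required
affine: ✓ — none of g, r, f, h, q used more than once
relevant: ✗ — unused: g, f — weakening required
unrestricted: ✓ — well-typed at (Q → P) → P; no restrictions here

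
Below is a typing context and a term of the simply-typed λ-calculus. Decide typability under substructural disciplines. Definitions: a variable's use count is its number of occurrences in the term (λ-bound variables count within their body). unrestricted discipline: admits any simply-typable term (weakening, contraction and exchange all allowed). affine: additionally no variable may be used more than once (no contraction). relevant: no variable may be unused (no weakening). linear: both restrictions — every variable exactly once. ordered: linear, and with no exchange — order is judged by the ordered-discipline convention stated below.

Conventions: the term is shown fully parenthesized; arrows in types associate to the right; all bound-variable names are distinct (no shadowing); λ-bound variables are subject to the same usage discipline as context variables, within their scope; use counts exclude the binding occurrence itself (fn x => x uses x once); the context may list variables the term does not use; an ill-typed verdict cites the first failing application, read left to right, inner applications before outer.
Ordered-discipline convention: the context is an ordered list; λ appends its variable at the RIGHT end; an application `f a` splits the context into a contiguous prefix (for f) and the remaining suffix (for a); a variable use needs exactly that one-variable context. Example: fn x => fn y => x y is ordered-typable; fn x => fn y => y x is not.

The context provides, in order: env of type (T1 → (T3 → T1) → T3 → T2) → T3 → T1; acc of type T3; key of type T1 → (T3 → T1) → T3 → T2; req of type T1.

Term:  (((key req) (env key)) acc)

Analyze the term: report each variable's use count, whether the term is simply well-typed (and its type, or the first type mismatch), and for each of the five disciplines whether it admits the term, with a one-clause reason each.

usage: env ×1, acc ×1, key ×2, req ×1
use order (left to right): key, req, env, key, acc
typing: well-typed — term : T2
ordered: ✗ — needs contraction — key ×2
linear: ✗ — needs contraction — key ×2
affine: ✗ — needs contraction — key ×2
relevant: ✓ — none of env, acc, key, req goes unused
unrestricted: ✓ — well-typed at T2; no restrictions here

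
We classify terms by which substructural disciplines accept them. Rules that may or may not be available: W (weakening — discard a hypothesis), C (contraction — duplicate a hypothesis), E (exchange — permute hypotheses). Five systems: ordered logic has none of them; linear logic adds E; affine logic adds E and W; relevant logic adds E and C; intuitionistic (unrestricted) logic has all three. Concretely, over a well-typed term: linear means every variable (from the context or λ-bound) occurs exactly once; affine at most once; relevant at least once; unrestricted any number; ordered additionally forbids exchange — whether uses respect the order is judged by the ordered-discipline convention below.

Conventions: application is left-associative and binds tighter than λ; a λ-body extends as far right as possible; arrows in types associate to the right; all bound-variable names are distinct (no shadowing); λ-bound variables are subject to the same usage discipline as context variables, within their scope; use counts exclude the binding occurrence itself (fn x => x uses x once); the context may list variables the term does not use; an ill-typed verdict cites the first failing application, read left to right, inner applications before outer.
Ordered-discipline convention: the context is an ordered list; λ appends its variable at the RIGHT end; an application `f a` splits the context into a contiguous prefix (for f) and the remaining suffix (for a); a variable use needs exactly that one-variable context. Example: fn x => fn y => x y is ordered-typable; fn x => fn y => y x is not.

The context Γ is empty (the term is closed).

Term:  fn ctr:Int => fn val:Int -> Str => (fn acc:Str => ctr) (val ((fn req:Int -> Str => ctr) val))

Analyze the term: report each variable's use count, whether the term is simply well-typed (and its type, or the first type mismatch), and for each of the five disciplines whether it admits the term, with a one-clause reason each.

counts: ctr (λ-bound) ×2, val (λ-bound) ×2, acc (λ-bound) ×0, req (λ-bound) ×0
use order (left to right): ctr, val, ctr, val
typing: well-typed — term : Int -> (Int -> Str) -> Int
ordered: ✗, repeated use of ctr ×2, val ×2; acc, req left unused
linear: ✗, repeated use of ctr ×2, val ×2; acc, req left unused
affine: ✗, repeated use of ctr ×2, val ×2
relevant: ✗, acc, req left unused
unrestricted: ✓, typability at Int -> (Int -> Str) -> Int is all that's needed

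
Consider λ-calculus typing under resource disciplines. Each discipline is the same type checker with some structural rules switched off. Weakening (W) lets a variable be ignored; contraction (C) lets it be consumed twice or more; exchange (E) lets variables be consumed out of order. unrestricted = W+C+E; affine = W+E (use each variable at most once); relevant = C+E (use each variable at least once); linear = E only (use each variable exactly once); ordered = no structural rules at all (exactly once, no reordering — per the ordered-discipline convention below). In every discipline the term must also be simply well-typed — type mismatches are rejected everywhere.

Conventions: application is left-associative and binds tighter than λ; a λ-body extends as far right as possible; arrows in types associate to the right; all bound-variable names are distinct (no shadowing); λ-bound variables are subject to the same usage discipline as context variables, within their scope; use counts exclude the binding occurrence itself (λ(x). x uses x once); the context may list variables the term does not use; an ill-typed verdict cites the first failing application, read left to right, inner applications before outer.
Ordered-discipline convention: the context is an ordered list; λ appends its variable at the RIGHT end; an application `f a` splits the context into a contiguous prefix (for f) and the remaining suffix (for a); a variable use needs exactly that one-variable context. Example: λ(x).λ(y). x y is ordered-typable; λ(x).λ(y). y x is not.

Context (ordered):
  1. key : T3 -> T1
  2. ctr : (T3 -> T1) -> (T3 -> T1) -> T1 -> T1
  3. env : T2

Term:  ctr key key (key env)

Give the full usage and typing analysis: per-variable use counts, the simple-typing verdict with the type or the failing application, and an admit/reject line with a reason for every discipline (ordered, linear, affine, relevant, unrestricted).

variable uses: key: 3×, ctr: 1×, env: 1×
left-to-right use order: ctr, key, key, key, env
typing: ill-typed: an application expects T3 but receives T2
ordered: ✗, fails simple typing
linear: ✗, a type mismatch blocks all five
affine: ✗, the type mismatch rejects it
relevant: ✗, not simply typable
unrestricted: ✗, fails simple typing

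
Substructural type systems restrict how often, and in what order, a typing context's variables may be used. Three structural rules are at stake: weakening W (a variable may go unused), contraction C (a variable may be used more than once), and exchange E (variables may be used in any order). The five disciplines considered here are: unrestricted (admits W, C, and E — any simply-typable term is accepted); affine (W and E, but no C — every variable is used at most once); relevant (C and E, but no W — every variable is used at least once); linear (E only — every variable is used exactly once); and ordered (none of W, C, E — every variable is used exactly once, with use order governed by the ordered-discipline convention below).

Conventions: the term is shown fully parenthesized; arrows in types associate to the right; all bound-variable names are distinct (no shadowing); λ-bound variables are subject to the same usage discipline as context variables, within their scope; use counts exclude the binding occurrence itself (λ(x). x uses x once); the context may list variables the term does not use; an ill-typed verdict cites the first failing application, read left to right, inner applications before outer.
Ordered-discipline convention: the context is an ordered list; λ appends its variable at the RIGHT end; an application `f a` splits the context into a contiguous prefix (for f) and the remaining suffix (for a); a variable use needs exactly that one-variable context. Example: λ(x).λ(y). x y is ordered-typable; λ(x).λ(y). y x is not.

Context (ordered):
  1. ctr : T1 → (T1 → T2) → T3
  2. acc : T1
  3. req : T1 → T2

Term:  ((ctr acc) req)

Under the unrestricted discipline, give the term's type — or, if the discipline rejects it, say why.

term : T3
variable uses: ctr=1; acc=1; req=1
uses in reading order: ctr, acc, req
typing: ✓ — T3
per-discipline verdicts: ordered ✓; linear ✓; affine ✓; relevant ✓; unrestricted ✓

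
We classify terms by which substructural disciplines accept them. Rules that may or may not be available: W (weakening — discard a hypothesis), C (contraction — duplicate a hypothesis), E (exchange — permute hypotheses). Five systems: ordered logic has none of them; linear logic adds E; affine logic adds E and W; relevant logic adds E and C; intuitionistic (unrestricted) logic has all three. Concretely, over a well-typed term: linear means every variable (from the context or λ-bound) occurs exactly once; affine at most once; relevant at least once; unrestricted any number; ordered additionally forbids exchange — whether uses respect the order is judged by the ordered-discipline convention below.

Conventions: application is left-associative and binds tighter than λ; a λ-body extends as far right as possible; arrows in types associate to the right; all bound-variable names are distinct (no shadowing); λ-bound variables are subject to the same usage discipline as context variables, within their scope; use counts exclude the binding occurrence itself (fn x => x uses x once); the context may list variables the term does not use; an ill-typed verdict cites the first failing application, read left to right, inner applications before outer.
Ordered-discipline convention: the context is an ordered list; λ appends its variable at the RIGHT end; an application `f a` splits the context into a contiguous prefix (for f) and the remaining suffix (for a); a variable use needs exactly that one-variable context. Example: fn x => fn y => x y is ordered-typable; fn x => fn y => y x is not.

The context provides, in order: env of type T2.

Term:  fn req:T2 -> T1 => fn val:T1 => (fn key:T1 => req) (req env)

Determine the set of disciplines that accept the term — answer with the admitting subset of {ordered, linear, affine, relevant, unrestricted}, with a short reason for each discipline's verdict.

admitting disciplines: unrestricted
usage: env ×1, req (bound) ×2, val (bound) ×0, key (bound) ×0
order of uses: req, req, env
typing: well-typed at (T2 -> T1) -> T1 -> T2 -> T1
ordered: ✗ — req ×2 used more than once (contraction); needs weakening: val, key unused
linear: ✗ — req ×2 used more than once (contraction); needs weakening: val, key unused
affine: ✗ — req ×2 used more than once (contraction)
relevant: ✗ — needs weakening: val, key unused
unrestricted: ✓ — typability at (T2 -> T1) -> T1 -> T2 -> T1 is all that's needed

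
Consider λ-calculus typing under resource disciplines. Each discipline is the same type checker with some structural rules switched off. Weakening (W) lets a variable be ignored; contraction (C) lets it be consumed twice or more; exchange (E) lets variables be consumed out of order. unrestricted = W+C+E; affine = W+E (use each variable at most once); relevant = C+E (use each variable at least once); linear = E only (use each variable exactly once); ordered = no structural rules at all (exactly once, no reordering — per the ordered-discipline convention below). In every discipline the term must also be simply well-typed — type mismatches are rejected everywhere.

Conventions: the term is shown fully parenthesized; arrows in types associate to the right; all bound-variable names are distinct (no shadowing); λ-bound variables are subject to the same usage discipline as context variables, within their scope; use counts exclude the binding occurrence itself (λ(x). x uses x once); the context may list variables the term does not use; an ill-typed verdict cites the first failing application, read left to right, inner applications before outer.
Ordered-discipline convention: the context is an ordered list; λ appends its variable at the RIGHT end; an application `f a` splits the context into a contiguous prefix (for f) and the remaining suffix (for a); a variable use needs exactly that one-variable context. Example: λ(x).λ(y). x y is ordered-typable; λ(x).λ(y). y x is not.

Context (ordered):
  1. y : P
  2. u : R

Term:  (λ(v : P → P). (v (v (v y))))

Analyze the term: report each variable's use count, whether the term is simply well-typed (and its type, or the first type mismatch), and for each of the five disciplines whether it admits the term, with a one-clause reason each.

use counts: y: 1×, u: 0×, v [bound]: 3×
use order (left to right): v, v, v, y
typing: ✓ — (P → P) → P
ordered: ✗, uses contraction: v ×3; unused: u — weakening required
linear: ✗, uses contraction: v ×3; unused: u — weakening required
affine: ✗, uses contraction: v ×3
relevant: ✗, unused: u — weakening required
unrestricted: ✓, typability at (P → P) → P is all that's needed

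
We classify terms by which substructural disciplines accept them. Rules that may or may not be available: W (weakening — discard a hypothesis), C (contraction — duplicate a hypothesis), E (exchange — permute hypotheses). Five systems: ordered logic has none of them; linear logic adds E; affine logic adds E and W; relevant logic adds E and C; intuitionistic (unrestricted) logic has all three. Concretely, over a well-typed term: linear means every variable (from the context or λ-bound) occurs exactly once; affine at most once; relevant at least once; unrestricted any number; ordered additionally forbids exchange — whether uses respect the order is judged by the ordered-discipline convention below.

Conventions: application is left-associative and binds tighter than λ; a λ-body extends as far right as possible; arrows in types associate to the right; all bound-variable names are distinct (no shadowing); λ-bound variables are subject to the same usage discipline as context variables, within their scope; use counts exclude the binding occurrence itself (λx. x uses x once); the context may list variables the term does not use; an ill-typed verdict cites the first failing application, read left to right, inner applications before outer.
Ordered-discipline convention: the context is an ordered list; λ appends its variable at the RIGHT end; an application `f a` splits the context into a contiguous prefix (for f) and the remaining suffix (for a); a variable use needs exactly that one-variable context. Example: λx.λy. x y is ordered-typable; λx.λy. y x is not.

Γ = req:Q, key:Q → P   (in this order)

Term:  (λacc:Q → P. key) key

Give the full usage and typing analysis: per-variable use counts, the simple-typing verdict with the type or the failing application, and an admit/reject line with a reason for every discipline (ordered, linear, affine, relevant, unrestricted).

counts: req ×0; key ×2; acc (λ-bound) ×0
left-to-right use order: key, key
typing: well-typed at Q → P
ordered ✗ (uses contraction: key ×2; req, acc never used (weakening))
linear ✗ (uses contraction: key ×2; req, acc never used (weakening))
affine ✗ (uses contraction: key ×2)
relevant ✗ (req, acc never used (weakening))
unrestricted ✓ (typability at Q → P is all that's needed)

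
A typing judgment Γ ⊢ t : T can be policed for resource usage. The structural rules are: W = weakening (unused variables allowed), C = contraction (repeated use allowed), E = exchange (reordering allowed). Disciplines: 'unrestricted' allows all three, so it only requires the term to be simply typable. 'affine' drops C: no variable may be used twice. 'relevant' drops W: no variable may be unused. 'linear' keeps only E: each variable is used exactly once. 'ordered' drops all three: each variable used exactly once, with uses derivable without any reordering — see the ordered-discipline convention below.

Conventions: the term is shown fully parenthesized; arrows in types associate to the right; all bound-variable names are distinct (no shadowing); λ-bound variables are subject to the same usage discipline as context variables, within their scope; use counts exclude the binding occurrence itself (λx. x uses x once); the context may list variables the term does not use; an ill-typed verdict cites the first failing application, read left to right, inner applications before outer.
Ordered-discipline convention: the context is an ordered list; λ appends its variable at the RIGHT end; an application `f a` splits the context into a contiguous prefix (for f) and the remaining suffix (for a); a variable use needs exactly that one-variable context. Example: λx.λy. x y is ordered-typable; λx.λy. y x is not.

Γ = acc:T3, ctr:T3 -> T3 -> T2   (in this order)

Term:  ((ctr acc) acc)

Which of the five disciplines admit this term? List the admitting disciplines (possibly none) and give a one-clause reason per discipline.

admitted by: relevant, unrestricted
variable uses: acc: 2×, ctr: 1×
uses in reading order: ctr, acc, acc
typing: well-typed at T2
ordered: ✗ — repeated use of acc ×2
linear: ✗ — repeated use of acc ×2
affine: ✗ — repeated use of acc ×2
relevant: ✓ — acc, ctr: all used, weakening unneeded
unrestricted: ✓ — well-typed at T2; no restrictions here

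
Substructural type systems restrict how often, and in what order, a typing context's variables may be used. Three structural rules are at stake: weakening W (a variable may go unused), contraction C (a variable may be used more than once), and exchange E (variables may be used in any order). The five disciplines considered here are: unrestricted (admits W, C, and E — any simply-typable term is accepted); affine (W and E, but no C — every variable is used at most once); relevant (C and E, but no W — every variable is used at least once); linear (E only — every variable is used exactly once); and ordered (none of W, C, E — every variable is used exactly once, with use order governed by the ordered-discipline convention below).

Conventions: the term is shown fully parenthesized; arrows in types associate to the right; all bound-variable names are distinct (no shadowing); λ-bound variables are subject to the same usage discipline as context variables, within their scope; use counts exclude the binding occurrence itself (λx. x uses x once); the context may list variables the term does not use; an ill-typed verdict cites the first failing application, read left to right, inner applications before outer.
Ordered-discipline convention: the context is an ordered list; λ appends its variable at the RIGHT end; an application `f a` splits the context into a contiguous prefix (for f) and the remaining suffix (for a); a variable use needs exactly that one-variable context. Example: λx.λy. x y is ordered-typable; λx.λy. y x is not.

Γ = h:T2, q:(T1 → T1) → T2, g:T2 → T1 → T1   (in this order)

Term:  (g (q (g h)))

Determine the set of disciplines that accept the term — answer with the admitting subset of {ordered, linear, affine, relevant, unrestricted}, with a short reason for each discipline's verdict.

admitted by: relevant, unrestricted
use counts: h: 1×; q: 1×; g: 2×
left-to-right use order: g, q, g, h
typing: ✓ — T1 → T1
ordered: ✗ — needs contraction — g ×2
linear: ✗ — needs contraction — g ×2
affine: ✗ — needs contraction — g ×2
relevant: ✓ — none of h, q, g goes unused
unrestricted: ✓ — simply typable at T1 → T1; W, C, E all held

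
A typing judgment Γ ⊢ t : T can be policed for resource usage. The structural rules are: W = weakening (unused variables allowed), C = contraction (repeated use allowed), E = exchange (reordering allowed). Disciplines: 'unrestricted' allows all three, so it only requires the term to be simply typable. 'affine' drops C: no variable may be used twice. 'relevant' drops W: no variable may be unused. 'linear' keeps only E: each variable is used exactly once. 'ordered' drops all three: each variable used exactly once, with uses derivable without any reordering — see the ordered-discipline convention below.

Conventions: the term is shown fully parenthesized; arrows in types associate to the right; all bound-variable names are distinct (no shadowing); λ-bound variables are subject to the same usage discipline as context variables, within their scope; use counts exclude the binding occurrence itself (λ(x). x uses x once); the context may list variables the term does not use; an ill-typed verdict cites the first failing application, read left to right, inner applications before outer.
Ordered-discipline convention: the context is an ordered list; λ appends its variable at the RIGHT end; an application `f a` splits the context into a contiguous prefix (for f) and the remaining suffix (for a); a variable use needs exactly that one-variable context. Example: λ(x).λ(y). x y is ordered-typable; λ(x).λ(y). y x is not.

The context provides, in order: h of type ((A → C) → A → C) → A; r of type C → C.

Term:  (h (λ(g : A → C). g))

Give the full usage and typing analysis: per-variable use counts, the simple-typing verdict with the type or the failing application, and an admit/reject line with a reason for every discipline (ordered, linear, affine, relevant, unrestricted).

use counts: h=1; r=0; g (bound)=1
use order (left to right): h, g
typing: the term checks, with type A
ordered: ✗, r never used (weakening)
linear: ✗, r never used (weakening)
affine: ✓, at most one use each (h, r, g)
relevant: ✗, r never used (weakening)
unrestricted: ✓, typability at A is all that's needed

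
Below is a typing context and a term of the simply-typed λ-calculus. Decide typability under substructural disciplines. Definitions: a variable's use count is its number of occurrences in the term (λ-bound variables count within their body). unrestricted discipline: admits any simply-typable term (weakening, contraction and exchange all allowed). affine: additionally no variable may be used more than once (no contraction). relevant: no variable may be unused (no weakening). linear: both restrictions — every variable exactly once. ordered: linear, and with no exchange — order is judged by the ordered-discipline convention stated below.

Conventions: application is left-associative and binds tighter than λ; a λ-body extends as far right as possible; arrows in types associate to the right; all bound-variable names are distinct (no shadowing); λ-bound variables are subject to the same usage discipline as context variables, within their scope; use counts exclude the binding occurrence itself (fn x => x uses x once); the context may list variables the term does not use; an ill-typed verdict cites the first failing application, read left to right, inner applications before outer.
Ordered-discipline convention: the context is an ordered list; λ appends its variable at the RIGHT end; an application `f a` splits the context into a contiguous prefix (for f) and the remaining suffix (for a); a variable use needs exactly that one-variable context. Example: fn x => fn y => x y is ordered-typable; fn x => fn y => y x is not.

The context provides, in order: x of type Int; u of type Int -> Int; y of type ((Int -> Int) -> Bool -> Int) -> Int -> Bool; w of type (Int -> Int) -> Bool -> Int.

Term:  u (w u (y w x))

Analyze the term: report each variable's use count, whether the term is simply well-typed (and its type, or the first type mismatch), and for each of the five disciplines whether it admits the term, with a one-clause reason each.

usage: x ×1; u ×2; y ×1; w ×2
left-to-right use order: u, w, u, y, w, x
typing: well-typed — term : Int
ordered: ✗ — u ×2, w ×2 used more than once (contraction)
linear: ✗ — u ×2, w ×2 used more than once (contraction)
affine: ✗ — u ×2, w ×2 used more than once (contraction)
relevant: ✓ — none of x, u, y, w goes unused
unrestricted: ✓ — simply typable at Int; W, C, E all held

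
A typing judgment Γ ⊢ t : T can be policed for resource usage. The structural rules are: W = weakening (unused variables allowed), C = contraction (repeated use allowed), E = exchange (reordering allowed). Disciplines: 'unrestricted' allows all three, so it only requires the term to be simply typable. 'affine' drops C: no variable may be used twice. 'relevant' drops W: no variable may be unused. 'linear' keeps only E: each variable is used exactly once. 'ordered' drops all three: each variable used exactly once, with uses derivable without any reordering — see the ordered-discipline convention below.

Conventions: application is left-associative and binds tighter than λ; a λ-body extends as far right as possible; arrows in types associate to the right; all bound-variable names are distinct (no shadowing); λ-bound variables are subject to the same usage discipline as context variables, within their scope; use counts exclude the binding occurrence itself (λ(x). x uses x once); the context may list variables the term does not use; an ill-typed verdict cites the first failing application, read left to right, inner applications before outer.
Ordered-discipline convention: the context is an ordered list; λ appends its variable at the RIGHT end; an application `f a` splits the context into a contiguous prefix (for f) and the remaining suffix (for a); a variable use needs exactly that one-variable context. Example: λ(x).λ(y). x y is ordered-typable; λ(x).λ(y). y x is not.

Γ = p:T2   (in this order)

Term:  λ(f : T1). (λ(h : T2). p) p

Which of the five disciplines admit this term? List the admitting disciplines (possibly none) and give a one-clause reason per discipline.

admitting disciplines: unrestricted
variable uses: p=2, f (λ-bound)=0, h (λ-bound)=0
left-to-right use order: p, p
typing: well-typed — term : T1 → T2
ordered: ✗ — p ×2 used more than once (contraction); f, h left unused
linear: ✗ — p ×2 used more than once (contraction); f, h left unused
affine: ✗ — p ×2 used more than once (contraction)
relevant: ✗ — f, h left unused
unrestricted: ✓ — well-typed at T1 → T2; no restrictions here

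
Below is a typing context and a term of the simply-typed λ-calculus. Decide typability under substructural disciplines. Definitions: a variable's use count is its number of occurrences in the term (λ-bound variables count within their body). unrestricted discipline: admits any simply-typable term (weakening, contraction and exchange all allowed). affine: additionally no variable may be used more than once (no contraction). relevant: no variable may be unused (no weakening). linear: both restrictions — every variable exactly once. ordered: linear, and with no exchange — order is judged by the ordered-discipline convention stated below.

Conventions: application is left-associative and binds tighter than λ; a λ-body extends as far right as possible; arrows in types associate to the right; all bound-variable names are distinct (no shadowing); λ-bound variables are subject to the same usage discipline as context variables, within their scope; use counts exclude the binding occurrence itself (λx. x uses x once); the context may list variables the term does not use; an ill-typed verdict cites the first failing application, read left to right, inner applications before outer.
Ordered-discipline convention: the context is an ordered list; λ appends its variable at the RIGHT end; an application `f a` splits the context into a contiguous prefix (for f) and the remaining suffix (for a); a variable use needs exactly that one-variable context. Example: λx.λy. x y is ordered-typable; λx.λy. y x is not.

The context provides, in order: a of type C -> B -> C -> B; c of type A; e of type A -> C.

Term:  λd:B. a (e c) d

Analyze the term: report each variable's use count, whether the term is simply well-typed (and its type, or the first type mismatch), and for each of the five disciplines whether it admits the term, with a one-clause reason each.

variable uses: a ×1; c ×1; e ×1; d [bound] ×1
use order (left to right): a, e, c, d
typing: the term checks, with type B -> C -> B
ordered: ✗ — use order a, e, c, d needs exchange
linear: ✓ — single use per variable (a, c, e, d)
affine: ✓ — none of a, c, e, d used more than once
relevant: ✓ — at least one use each (a, c, e, d)
unrestricted: ✓ — well-typed at B -> C -> B; no restrictions here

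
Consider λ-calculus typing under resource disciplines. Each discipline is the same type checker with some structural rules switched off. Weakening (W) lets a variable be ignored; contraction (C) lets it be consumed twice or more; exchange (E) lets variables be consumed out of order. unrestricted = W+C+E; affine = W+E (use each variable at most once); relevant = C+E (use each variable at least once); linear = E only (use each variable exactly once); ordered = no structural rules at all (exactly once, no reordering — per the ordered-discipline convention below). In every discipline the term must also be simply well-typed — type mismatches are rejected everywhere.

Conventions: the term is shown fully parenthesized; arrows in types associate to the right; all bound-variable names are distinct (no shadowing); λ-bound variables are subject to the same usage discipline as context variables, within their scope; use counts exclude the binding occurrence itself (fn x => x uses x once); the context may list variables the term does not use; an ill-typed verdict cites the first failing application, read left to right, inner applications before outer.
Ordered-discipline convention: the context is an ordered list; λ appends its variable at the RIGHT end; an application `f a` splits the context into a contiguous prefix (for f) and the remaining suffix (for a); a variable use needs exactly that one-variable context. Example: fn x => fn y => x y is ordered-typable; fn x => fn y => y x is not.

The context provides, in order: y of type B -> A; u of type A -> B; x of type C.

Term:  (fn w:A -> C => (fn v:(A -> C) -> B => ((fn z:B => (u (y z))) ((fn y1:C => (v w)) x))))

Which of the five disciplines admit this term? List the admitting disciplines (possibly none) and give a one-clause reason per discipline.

accepted by: affine, unrestricted
counts: y ×1; u ×1; x ×1; w (bound) ×1; v (bound) ×1; z (bound) ×1; y1 (bound) ×0
order of uses: u, y, z, v, w, x
typing: the term checks, with type (A -> C) -> ((A -> C) -> B) -> B
ordered: ✗, y1 left unused
linear: ✗, y1 left unused
affine: ✓, no duplicate uses among y, u, x, w, v, z, y1
relevant: ✗, y1 left unused
unrestricted: ✓, well-typed at (A -> C) -> ((A -> C) -> B) -> B; no restrictions here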